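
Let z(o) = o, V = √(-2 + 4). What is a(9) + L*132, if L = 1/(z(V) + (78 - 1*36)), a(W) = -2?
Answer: 1010/881 - 66*√2/881 ≈ 1.0405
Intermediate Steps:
V = √2 ≈ 1.4142
L = 1/(42 + √2) (L = 1/(√2 + (78 - 1*36)) = 1/(√2 + (78 - 36)) = 1/(√2 + 42) = 1/(42 + √2) ≈ 0.023034)
a(9) + L*132 = -2 + (21/881 - √2/1762)*132 = -2 + (2772/881 - 66*√2/881) = 1010/881 - 66*√2/881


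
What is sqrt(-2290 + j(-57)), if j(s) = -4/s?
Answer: I*sqrt(7439982)/57 ≈ 47.853*I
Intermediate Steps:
sqrt(-2290 + j(-57)) = sqrt(-2290 - 4/(-57)) = sqrt(-2290 - 4*(-1/57)) = sqrt(-2290 + 4/57) = sqrt(-130526/57) = I*sqrt(7439982)/57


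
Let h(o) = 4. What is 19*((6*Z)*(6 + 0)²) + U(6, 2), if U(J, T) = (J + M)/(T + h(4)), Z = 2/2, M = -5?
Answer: 24625/6 ≈ 4104.2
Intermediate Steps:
Z = 1 (Z = 2*(½) = 1)
U(J, T) = (-5 + J)/(4 + T) (U(J, T) = (J - 5)/(T + 4) = (-5 + J)/(4 + T))
19*((6*Z)*(6 + 0)²) + U(6, 2) = 19*((6*1)*(6 + 0)²) + (-5 + 6)/(4 + 2) = 19*(6*6²) + 1/6 = 19*(6*36) + (⅙)*1 = 19*216 + ⅙ = 4104 + ⅙ = 24625/6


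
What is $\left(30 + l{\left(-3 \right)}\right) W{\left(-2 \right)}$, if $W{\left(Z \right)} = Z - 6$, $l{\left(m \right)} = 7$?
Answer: $-296$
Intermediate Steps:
$W{\left(Z \right)} = -6 + Z$
$\left(30 + l{\left(-3 \right)}\right) W{\left(-2 \right)} = \left(30 + 7\right) \left(-6 - 2\right) = 37 \left(-8\right) = -296$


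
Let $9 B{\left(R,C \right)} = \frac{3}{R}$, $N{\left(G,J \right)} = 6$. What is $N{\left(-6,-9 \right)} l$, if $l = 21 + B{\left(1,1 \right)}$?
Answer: $128$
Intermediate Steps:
$B{\left(R,C \right)} = \frac{1}{3 R}$ ($B{\left(R,C \right)} = \frac{3 \frac{1}{R}}{9} = \frac{1}{3 R}$)
$l = \frac{64}{3}$ ($l = 21 + \frac{1}{3 \cdot 1} = 21 + \frac{1}{3} \cdot 1 = 21 + \frac{1}{3} = \frac{64}{3} \approx 21.333$)
$N{\left(-6,-9 \right)} l = 6 \cdot \frac{64}{3} = 128$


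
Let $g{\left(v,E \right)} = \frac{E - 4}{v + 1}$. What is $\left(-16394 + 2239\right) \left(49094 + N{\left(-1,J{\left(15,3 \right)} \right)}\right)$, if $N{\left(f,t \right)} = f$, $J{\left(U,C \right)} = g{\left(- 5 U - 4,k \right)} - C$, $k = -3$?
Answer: $-694911415$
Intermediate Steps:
$g{\left(v,E \right)} = \frac{-4 + E}{1 + v}$
$J{\left(U,C \right)} = - C - \frac{7}{-3 - 5 U}$ ($J{\left(U,C \right)} = \frac{-4 - 3}{1 - \left(4 + 5 U\right)} - C = \frac{1}{1 - \left(4 + 5 U\right)} \left(-7\right) - C = \frac{1}{-3 - 5 U} \left(-7\right) - C = - \frac{7}{-3 - 5 U} - C = - C - \frac{7}{-3 - 5 U}$)
$\left(-16394 + 2239\right) \left(49094 + N{\left(-1,J{\left(15,3 \right)} \right)}\right) = \left(-16394 + 2239\right) \left(49094 - 1\right) = \left(-14155\right) 49093 = -694911415$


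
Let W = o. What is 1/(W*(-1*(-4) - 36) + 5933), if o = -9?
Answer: 1/6221 ≈ 0.00016075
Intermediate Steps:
W = -9
1/(W*(-1*(-4) - 36) + 5933) = 1/(-9*(-1*(-4) - 36) + 5933) = 1/(-9*(4 - 36) + 5933) = 1/(-9*(-32) + 5933) = 1/(288 + 5933) = 1/6221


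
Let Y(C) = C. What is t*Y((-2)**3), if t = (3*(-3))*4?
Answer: 288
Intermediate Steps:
t = -36 (t = -9*4 = -36)
t*Y((-2)**3) = -36*(-2)**3 = -36*(-8) = 288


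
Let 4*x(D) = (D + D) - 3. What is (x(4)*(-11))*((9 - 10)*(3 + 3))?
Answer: 165/2 ≈ 82.500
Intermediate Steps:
x(D) = -3/4 + D/2 (x(D) = ((D + D) - 3)/4 = (2*D - 3)/4 = (-3 + 2*D)/4 = -3/4 + D/2)
(x(4)*(-11))*((9 - 10)*(3 + 3)) = ((-3/4 + (1/2)*4)*(-11))*((9 - 10)*(3 + 3)) = ((-3/4 + 2)*(-11))*(-1*6) = ((5/4)*(-11))*(-6) = -55/4*(-6) = 165/2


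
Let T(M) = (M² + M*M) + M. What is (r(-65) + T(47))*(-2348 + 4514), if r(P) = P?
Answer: 9530400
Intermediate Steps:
T(M) = M + 2*M² (T(M) = (M² + M²) + M = 2*M² + M = M + 2*M²)
(r(-65) + T(47))*(-2348 + 4514) = (-65 + 47*(1 + 2*47))*(-2348 + 4514) = (-65 + 47*(1 + 94))*2166 = (-65 + 47*95)*2166 = (-65 + 4465)*2166 = 4400*2166 = 9530400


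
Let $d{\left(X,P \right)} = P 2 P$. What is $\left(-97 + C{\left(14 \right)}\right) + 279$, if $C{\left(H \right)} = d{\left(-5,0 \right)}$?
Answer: $182$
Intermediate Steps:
$d{\left(X,P \right)} = 2 P^{2}$ ($d{\left(X,P \right)} = 2 P P = 2 P^{2}$)
$C{\left(H \right)} = 0$ ($C{\left(H \right)} = 2 \cdot 0^{2} = 2 \cdot 0 = 0$)
$\left(-97 + C{\left(14 \right)}\right) + 279 = \left(-97 + 0\right) + 279 = -97 + 279 = 182$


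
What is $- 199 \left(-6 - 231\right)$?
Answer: $47163$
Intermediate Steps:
$- 199 \left(-6 - 231\right) = \left(-199\right) \left(-237\right) = 47163$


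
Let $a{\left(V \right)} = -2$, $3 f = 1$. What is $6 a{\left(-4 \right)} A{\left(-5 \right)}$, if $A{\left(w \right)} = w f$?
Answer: $20$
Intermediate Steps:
$f = \frac{1}{3}$ ($f = \frac{1}{3} \cdot 1 = \frac{1}{3} \approx 0.33333$)
$A{\left(w \right)} = \frac{w}{3}$ ($A{\left(w \right)} = w \frac{1}{3} = \frac{w}{3}$)
$6 a{\left(-4 \right)} A{\left(-5 \right)} = 6 \left(-2\right) \frac{1}{3} \left(-5\right) = \left(-12\right) \left(- \frac{5}{3}\right) = 20$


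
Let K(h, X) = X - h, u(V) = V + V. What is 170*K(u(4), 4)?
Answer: -680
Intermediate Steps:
u(V) = 2*V
170*K(u(4), 4) = 170*(4 - 2*4) = 170*(4 - 1*8) = 170*(4 - 8) = 170*(-4) = -680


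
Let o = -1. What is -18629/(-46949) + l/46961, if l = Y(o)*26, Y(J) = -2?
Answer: 872395121/2204771989 ≈ 0.39569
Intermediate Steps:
l = -52 (l = -2*26 = -52)
-18629/(-46949) + l/46961 = -18629/(-46949) - 52/46961 = -18629*(-1/46949) - 52*1/46961 = 18629/46949 - 52/46961 = 872395121/2204771989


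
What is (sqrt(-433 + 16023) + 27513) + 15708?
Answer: 43221 + sqrt(15590) ≈ 43346.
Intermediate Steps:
(sqrt(-433 + 16023) + 27513) + 15708 = (sqrt(15590) + 27513) + 15708 = (27513 + sqrt(15590)) + 15708 = 43221 + sqrt(15590)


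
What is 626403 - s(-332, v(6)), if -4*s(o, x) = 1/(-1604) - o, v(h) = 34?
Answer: 4019534175/6416 ≈ 6.2649e+5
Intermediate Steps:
s(o, x) = 1/6416 + o/4 (s(o, x) = -(1/(-1604) - o)/4 = -(-1/1604 - o)/4 = 1/6416 + o/4)
626403 - s(-332, v(6)) = 626403 - (1/6416 + (1/4)*(-332)) = 626403 - (1/6416 - 83) = 626403 - 1*(-532527/6416) = 626403 + 532527/6416 = 4019534175/6416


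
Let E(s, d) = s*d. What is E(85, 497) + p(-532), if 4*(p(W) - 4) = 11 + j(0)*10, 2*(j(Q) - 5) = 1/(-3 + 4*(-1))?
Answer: 591697/14 ≈ 42264.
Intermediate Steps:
j(Q) = 69/14 (j(Q) = 5 + 1/(2*(-3 + 4*(-1))) = 5 + 1/(2*(-3 - 4)) = 5 + (1/2)/(-7) = 5 + (1/2)*(-1/7) = 5 - 1/14 = 69/14)
E(s, d) = d*s
p(W) = 267/14 (p(W) = 4 + (11 + (69/14)*10)/4 = 4 + (11 + 345/7)/4 = 4 + (1/4)*(422/7) = 4 + 211/14 = 267/14)
E(85, 497) + p(-532) = 497*85 + 267/14 = 42245 + 267/14 = 591697/14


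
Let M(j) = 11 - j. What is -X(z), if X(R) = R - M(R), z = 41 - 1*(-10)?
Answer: -91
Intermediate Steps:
z = 51 (z = 41 + 10 = 51)
X(R) = -11 + 2*R (X(R) = R - (11 - R) = R + (-11 + R) = -11 + 2*R)
-X(z) = -(-11 + 2*51) = -(-11 + 102) = -1*91 = -91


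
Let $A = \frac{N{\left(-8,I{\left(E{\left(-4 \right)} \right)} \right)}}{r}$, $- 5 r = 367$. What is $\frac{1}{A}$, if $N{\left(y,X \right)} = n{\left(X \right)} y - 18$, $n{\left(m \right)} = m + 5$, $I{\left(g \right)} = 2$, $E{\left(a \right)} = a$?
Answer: $\frac{367}{370} \approx 0.99189$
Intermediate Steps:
$r = - \frac{367}{5}$ ($r = \left(- \frac{1}{5}\right) 367 = - \frac{367}{5} \approx -73.4$)
$n{\left(m \right)} = 5 + m$
$N{\left(y,X \right)} = -18 + y \left(5 + X\right)$ ($N{\left(y,X \right)} = \left(5 + X\right) y - 18 = y \left(5 + X\right) - 18 = -18 + y \left(5 + X\right)$)
$A = \frac{370}{367}$ ($A = \frac{-18 - 8 \left(5 + 2\right)}{- \frac{367}{5}} = \left(-18 - 56\right) \left(- \frac{5}{367}\right) = \left(-74\right) \left(- \frac{5}{367}\right) = \frac{370}{367} \approx 1.0082$)
$\frac{1}{A} = \frac{1}{\frac{370}{367}} = \frac{367}{370}$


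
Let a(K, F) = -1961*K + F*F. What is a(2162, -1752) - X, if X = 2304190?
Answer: -3474368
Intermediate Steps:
a(K, F) = F² - 1961*K (a(K, F) = -1961*K + F² = F² - 1961*K)
a(2162, -1752) - X = ((-1752)² - 1961*2162) - 1*2304190 = (3069504 - 4239682) - 2304190 = -1170178 - 2304190 = -3474368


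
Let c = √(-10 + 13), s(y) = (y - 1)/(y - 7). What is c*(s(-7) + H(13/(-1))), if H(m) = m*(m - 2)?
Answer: 1369*√3/7 ≈ 338.74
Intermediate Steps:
s(y) = (-1 + y)/(-7 + y)
H(m) = m*(-2 + m)
c = √3 ≈ 1.7320
c*(s(-7) + H(13/(-1))) = √3*((-1 - 7)/(-7 - 7) + (13/(-1))*(-2 + 13/(-1))) = √3*(-8/(-14) + (13*(-1))*(-2 + 13*(-1))) = √3*(-1/14*(-8) - 13*(-2 - 13)) = √3*(4/7 - 13*(-15)) = √3*(4/7 + 195) = √3*(1369/7) = 1369*√3/7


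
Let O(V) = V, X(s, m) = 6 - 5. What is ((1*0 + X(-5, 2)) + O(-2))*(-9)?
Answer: 9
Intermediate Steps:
X(s, m) = 1
((1*0 + X(-5, 2)) + O(-2))*(-9) = ((1*0 + 1) - 2)*(-9) = ((0 + 1) - 2)*(-9) = (1 - 2)*(-9) = -1*(-9) = 9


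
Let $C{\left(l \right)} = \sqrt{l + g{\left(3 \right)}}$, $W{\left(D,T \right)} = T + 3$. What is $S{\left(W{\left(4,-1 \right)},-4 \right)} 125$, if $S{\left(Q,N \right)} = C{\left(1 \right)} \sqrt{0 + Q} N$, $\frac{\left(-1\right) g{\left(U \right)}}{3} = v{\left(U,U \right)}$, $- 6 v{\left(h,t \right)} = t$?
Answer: $- 500 \sqrt{5} \approx -1118.0$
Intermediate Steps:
$W{\left(D,T \right)} = 3 + T$
$v{\left(h,t \right)} = - \frac{t}{6}$
$g{\left(U \right)} = \frac{U}{2}$ ($g{\left(U \right)} = - 3 \left(- \frac{U}{6}\right) = \frac{U}{2}$)
$C{\left(l \right)} = \sqrt{\frac{3}{2} + l}$ ($C{\left(l \right)} = \sqrt{l + \frac{1}{2} \cdot 3} = \sqrt{l + \frac{3}{2}} = \sqrt{\frac{3}{2} + l}$)
$S{\left(Q,N \right)} = \frac{N \sqrt{10} \sqrt{Q}}{2}$ ($S{\left(Q,N \right)} = \frac{\sqrt{6 + 4 \cdot 1}}{2} \sqrt{0 + Q} N = \frac{\sqrt{6 + 4}}{2} \sqrt{Q} N = \frac{\sqrt{10}}{2} \sqrt{Q} N = \frac{\sqrt{10} \sqrt{Q}}{2} N = \frac{N \sqrt{10} \sqrt{Q}}{2}$)
$S{\left(W{\left(4,-1 \right)},-4 \right)} 125 = \frac{1}{2} \left(-4\right) \sqrt{10} \sqrt{3 - 1} \cdot 125 = \frac{1}{2} \left(-4\right) \sqrt{10} \sqrt{2} \cdot 125 = - 4 \sqrt{5} \cdot 125 = - 500 \sqrt{5}$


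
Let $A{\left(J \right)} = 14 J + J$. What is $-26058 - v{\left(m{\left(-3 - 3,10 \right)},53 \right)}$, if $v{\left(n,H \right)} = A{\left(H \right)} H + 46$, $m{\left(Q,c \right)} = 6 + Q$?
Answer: $-68239$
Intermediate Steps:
$A{\left(J \right)} = 15 J$
$v{\left(n,H \right)} = 46 + 15 H^{2}$ ($v{\left(n,H \right)} = 15 H H + 46 = 15 H^{2} + 46 = 46 + 15 H^{2}$)
$-26058 - v{\left(m{\left(-3 - 3,10 \right)},53 \right)} = -26058 - \left(46 + 15 \cdot 53^{2}\right) = -26058 - \left(46 + 15 \cdot 2809\right) = -26058 - \left(46 + 42135\right) = -26058 - 42181 = -68239$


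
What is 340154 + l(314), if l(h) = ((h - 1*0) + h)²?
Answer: 734538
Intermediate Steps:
l(h) = 4*h² (l(h) = ((h + 0) + h)² = (h + h)² = (2*h)² = 4*h²)
340154 + l(314) = 340154 + 4*314² = 340154 + 4*98596 = 340154 + 394384 = 734538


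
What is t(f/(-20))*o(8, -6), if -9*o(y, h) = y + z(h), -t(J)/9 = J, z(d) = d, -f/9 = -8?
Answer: -36/5 ≈ -7.2000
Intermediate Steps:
f = 72 (f = -9*(-8) = 72)
t(J) = -9*J
o(y, h) = -h/9 - y/9 (o(y, h) = -(y + h)/9 = -(h + y)/9 = -h/9 - y/9)
t(f/(-20))*o(8, -6) = (-648/(-20))*(-⅑*(-6) - ⅑*8) = (-648*(-1)/20)*(⅔ - 8/9) = -9*(-18/5)*(-2/9) = (162/5)*(-2/9) = -36/5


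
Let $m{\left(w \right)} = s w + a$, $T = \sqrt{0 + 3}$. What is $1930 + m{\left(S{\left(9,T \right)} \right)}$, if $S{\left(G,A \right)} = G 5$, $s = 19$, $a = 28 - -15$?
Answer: $2828$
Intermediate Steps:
$T = \sqrt{3} \approx 1.732$
$a = 43$ ($a = 28 + 15 = 43$)
$S{\left(G,A \right)} = 5 G$
$m{\left(w \right)} = 43 + 19 w$ ($m{\left(w \right)} = 19 w + 43 = 43 + 19 w$)
$1930 + m{\left(S{\left(9,T \right)} \right)} = 1930 + \left(43 + 19 \cdot 5 \cdot 9\right) = 1930 + \left(43 + 19 \cdot 45\right) = 1930 + \left(43 + 855\right) = 1930 + 898 = 2828$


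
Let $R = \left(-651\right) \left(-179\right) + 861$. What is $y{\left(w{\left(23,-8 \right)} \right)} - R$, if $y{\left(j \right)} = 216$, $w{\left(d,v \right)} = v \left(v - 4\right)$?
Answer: $-117174$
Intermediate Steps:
$w{\left(d,v \right)} = v \left(-4 + v\right)$
$R = 117390$ ($R = 116529 + 861 = 117390$)
$y{\left(w{\left(23,-8 \right)} \right)} - R = 216 - 117390 = -117174$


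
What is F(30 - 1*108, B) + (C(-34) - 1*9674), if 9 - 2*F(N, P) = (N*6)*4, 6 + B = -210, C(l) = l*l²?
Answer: -96075/2 ≈ -48038.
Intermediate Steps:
C(l) = l³
B = -216 (B = -6 - 210 = -216)
F(N, P) = 9/2 - 12*N (F(N, P) = 9/2 - N*6*4/2 = 9/2 - 6*N*4/2 = 9/2 - 12*N)
F(30 - 1*108, B) + (C(-34) - 1*9674) = (9/2 - 12*(30 - 1*108)) + ((-34)³ - 1*9674) = (9/2 - 12*(30 - 108)) + (-39304 - 9674) = (9/2 - 12*(-78)) - 48978 = (9/2 + 936) - 48978 = 1881/2 - 48978 = -96075/2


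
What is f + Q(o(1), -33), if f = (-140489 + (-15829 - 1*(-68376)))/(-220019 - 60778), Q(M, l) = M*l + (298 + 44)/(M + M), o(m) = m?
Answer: 12945976/93599 ≈ 138.31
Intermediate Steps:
Q(M, l) = 171/M + M*l (Q(M, l) = M*l + 342/((2*M)) = M*l + 342*(1/(2*M)) = M*l + 171/M = 171/M + M*l)
f = 29314/93599 (f = (-140489 + (-15829 + 68376))/(-280797) = (-140489 + 52547)*(-1/280797) = -87942*(-1/280797) = 29314/93599 ≈ 0.31319)
f + Q(o(1), -33) = 29314/93599 + (171/1 + 1*(-33)) = 29314/93599 + (171*1 - 33) = 29314/93599 + (171 - 33) = 29314/93599 + 138 = 12945976/93599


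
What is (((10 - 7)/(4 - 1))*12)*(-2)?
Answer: -24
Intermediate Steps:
(((10 - 7)/(4 - 1))*12)*(-2) = ((3/3)*12)*(-2) = ((3*(⅓))*12)*(-2) = (1*12)*(-2) = 12*(-2) = -24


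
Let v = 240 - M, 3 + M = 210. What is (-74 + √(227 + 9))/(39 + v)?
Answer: -37/36 + √59/36 ≈ -0.81441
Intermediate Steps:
M = 207 (M = -3 + 210 = 207)
v = 33 (v = 240 - 1*207 = 240 - 207 = 33)
(-74 + √(227 + 9))/(39 + v) = (-74 + √(227 + 9))/(39 + 33) = (-74 + √236)/72 = (-74 + 2*√59)*(1/72) = -37/36 + √59/36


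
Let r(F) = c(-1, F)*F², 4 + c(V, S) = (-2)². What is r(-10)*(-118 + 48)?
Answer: 0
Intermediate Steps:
c(V, S) = 0 (c(V, S) = -4 + (-2)² = -4 + 4 = 0)
r(F) = 0 (r(F) = 0*F² = 0)
r(-10)*(-118 + 48) = 0*(-118 + 48) = 0*(-70) = 0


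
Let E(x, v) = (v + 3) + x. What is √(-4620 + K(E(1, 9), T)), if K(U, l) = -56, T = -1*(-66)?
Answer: 2*I*√1169 ≈ 68.381*I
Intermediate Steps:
T = 66
E(x, v) = 3 + v + x (E(x, v) = (3 + v) + x = 3 + v + x)
√(-4620 + K(E(1, 9), T)) = √(-4620 - 56) = √(-4676) = 2*I*√1169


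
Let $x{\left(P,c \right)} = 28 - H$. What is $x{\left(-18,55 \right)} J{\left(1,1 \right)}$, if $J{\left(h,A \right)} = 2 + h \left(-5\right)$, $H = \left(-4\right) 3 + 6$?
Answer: $-102$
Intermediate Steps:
$H = -6$ ($H = -12 + 6 = -6$)
$J{\left(h,A \right)} = 2 - 5 h$
$x{\left(P,c \right)} = 34$ ($x{\left(P,c \right)} = 28 - -6 = 28 + 6 = 34$)
$x{\left(-18,55 \right)} J{\left(1,1 \right)} = 34 \left(2 - 5\right) = 34 \left(-3\right) = -102$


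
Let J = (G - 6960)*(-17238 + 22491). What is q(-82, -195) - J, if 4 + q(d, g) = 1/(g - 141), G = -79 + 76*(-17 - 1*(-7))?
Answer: 13765296047/336 ≈ 4.0968e+7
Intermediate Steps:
G = -839 (G = -79 + 76*(-17 + 7) = -79 + 76*(-10) = -79 - 760 = -839)
q(d, g) = -4 + 1/(-141 + g) (q(d, g) = -4 + 1/(g - 141) = -4 + 1/(-141 + g))
J = -40968147 (J = (-839 - 6960)*(-17238 + 22491) = -7799*5253 = -40968147)
q(-82, -195) - J = (565 - 4*(-195))/(-141 - 195) - 1*(-40968147) = (565 + 780)/(-336) + 40968147 = -1/336*1345 + 40968147 = -1345/336 + 40968147 = 13765296047/336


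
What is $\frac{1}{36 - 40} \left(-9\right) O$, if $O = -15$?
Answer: $- \frac{135}{4} \approx -33.75$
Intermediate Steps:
$\frac{1}{36 - 40} \left(-9\right) O = \frac{1}{36 - 40} \left(-9\right) \left(-15\right) = \frac{1}{-4} \left(-9\right) \left(-15\right) = \left(- \frac{1}{4}\right) \left(-9\right) \left(-15\right) = \frac{9}{4} \left(-15\right) = - \frac{135}{4}$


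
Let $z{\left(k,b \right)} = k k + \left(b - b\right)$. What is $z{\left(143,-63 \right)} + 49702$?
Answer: $70151$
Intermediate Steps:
$z{\left(k,b \right)} = k^{2}$ ($z{\left(k,b \right)} = k^{2} + 0 = k^{2}$)
$z{\left(143,-63 \right)} + 49702 = 143^{2} + 49702 = 20449 + 49702 = 70151$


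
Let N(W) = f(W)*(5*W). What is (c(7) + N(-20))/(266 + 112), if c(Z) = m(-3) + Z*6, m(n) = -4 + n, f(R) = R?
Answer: 2035/378 ≈ 5.3836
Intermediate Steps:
N(W) = 5*W² (N(W) = W*(5*W) = 5*W²)
c(Z) = -7 + 6*Z (c(Z) = (-4 - 3) + Z*6 = -7 + 6*Z)
(c(7) + N(-20))/(266 + 112) = ((-7 + 6*7) + 5*(-20)²)/(266 + 112) = ((-7 + 42) + 5*400)/378 = (35 + 2000)*(1/378) = 2035*(1/378) = 2035/378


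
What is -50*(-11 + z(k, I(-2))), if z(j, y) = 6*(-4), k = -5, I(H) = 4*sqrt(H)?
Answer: 1750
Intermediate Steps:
z(j, y) = -24
-50*(-11 + z(k, I(-2))) = -50*(-11 - 24) = -50*(-35) = 1750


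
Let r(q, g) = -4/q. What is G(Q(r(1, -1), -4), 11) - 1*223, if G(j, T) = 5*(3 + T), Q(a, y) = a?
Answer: -153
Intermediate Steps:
G(j, T) = 15 + 5*T
G(Q(r(1, -1), -4), 11) - 1*223 = (15 + 5*11) - 1*223 = (15 + 55) - 223 = 70 - 223 = -153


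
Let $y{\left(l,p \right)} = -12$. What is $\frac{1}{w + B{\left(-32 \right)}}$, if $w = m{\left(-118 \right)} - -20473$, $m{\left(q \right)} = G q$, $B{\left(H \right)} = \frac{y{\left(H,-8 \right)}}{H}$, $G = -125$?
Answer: $\frac{8}{281787} \approx 2.839 \cdot 10^{-5}$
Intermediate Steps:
$B{\left(H \right)} = - \frac{12}{H}$
$m{\left(q \right)} = - 125 q$
$w = 35223$ ($w = \left(-125\right) \left(-118\right) - -20473 = 14750 + 20473 = 35223$)
$\frac{1}{w + B{\left(-32 \right)}} = \frac{1}{35223 - \frac{12}{-32}} = \frac{1}{35223 - - \frac{3}{8}} = \frac{1}{35223 + \frac{3}{8}} = \frac{1}{\frac{281787}{8}} = \frac{8}{281787}$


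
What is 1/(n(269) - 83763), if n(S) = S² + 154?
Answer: -1/11248 ≈ -8.8905e-5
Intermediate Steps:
n(S) = 154 + S²
1/(n(269) - 83763) = 1/((154 + 269²) - 83763) = 1/((154 + 72361) - 83763) = 1/(72515 - 83763) = 1/(-11248) = -1/11248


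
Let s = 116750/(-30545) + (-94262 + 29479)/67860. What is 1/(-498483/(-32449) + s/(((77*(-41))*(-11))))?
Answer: 66735132166705860/1025178927340155791 ≈ 0.065096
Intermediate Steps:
s = -1980290347/414556740 (s = 116750*(-1/30545) - 64783*1/67860 = -23350/6109 - 64783/67860 = -1980290347/414556740 ≈ -4.7769)
1/(-498483/(-32449) + s/(((77*(-41))*(-11)))) = 1/(-498483/(-32449) - 1980290347/(414556740*((77*(-41))*(-11)))) = 1/(-498483*(-1/32449) - 1980290347/(414556740*((-3157*(-11))))) = 1/(498483/32449 - 1980290347/414556740/34727) = 1/(498483/32449 - 1980290347/414556740*1/34727) = 1/(498483/32449 - 282898621/2056615987140) = 1/(1025178927340155791/66735132166705860) = 66735132166705860/1025178927340155791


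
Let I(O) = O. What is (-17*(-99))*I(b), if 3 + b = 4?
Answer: 1683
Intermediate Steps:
b = 1 (b = -3 + 4 = 1)
(-17*(-99))*I(b) = -17*(-99)*1 = 1683*1 = 1683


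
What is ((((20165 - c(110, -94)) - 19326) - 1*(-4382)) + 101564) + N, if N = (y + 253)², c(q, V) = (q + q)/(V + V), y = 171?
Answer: 13468422/47 ≈ 2.8656e+5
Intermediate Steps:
c(q, V) = q/V (c(q, V) = (2*q)/((2*V)) = (2*q)*(1/(2*V)) = q/V)
N = 179776 (N = (171 + 253)² = 424² = 179776)
((((20165 - c(110, -94)) - 19326) - 1*(-4382)) + 101564) + N = ((((20165 - 110/(-94)) - 19326) - 1*(-4382)) + 101564) + 179776 = ((((20165 - 110*(-1)/94) - 19326) + 4382) + 101564) + 179776 = ((((20165 - 1*(-55/47)) - 19326) + 4382) + 101564) + 179776 = ((((20165 + 55/47) - 19326) + 4382) + 101564) + 179776 = (((947810/47 - 19326) + 4382) + 101564) + 179776 = ((39488/47 + 4382) + 101564) + 179776 = (245442/47 + 101564) + 179776 = 5018950/47 + 179776 = 13468422/47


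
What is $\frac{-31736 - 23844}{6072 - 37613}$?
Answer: $\frac{55580}{31541} \approx 1.7621$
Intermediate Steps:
$\frac{-31736 - 23844}{6072 - 37613} = - \frac{55580}{-31541} = \left(-55580\right) \left(- \frac{1}{31541}\right) = \frac{55580}{31541}$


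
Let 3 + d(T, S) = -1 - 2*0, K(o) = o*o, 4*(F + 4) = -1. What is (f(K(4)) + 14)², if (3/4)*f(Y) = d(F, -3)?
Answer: 676/9 ≈ 75.111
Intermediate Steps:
F = -17/4 (F = -4 + (¼)*(-1) = -4 - ¼ = -17/4 ≈ -4.2500)
K(o) = o²
d(T, S) = -4 (d(T, S) = -3 + (-1 - 2*0) = -3 + (-1 + 0) = -3 - 1 = -4)
f(Y) = -16/3 (f(Y) = (4/3)*(-4) = -16/3)
(f(K(4)) + 14)² = (-16/3 + 14)² = (26/3)² = 676/9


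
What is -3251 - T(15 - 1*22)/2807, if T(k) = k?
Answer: -1303650/401 ≈ -3251.0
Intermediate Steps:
-3251 - T(15 - 1*22)/2807 = -3251 - (15 - 1*22)/2807 = -3251 - (15 - 22)/2807 = -3251 - (-7)/2807 = -3251 - 1*(-1/401) = -3251 + 1/401 = -1303650/401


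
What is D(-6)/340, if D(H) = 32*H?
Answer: -48/85 ≈ -0.56471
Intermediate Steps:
D(-6)/340 = (32*(-6))/340 = -192*1/340 = -48/85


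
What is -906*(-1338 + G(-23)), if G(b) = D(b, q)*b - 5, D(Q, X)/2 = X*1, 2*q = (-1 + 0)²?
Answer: 1237596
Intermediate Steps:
q = ½ (q = (-1 + 0)²/2 = (½)*(-1)² = (½)*1 = ½ ≈ 0.50000)
D(Q, X) = 2*X (D(Q, X) = 2*(X*1) = 2*X)
G(b) = -5 + b (G(b) = (2*(½))*b - 5 = 1*b - 5 = b - 5 = -5 + b)
-906*(-1338 + G(-23)) = -906*(-1338 + (-5 - 23)) = -906*(-1338 - 28) = -906*(-1366) = 1237596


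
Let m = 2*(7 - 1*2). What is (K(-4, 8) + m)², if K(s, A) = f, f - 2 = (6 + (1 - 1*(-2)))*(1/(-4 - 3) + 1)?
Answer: 19044/49 ≈ 388.65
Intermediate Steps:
f = 68/7 (f = 2 + (6 + (1 - 1*(-2)))*(1/(-4 - 3) + 1) = 2 + (6 + (1 + 2))*(1/(-7) + 1) = 2 + (6 + 3)*(-⅐ + 1) = 2 + 9*(6/7) = 2 + 54/7 = 68/7 ≈ 9.7143)
K(s, A) = 68/7
m = 10 (m = 2*(7 - 2) = 2*5 = 10)
(K(-4, 8) + m)² = (68/7 + 10)² = (138/7)² = 19044/49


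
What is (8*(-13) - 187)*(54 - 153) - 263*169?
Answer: -15638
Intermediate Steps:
(8*(-13) - 187)*(54 - 153) - 263*169 = (-104 - 187)*(-99) - 44447 = -291*(-99) - 44447 = 28809 - 44447 = -15638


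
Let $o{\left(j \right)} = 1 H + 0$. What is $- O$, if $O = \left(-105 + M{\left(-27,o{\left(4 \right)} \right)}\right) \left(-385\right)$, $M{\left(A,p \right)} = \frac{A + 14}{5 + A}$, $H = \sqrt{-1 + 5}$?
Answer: $- \frac{80395}{2} \approx -40198.0$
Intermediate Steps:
$H = 2$ ($H = \sqrt{4} = 2$)
$o{\left(j \right)} = 2$ ($o{\left(j \right)} = 1 \cdot 2 + 0 = 2 + 0 = 2$)
$M{\left(A,p \right)} = \frac{14 + A}{5 + A}$
$O = \frac{80395}{2}$ ($O = \left(-105 + \frac{14 - 27}{5 - 27}\right) \left(-385\right) = \left(-105 + \frac{1}{-22} \left(-13\right)\right) \left(-385\right) = \left(-105 - - \frac{13}{22}\right) \left(-385\right) = \left(-105 + \frac{13}{22}\right) \left(-385\right) = \left(- \frac{2297}{22}\right) \left(-385\right) = \frac{80395}{2} \approx 40198.0$)
$- O = \left(-1\right) \frac{80395}{2} = - \frac{80395}{2}$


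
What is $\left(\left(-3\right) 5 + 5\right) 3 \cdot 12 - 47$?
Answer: $-407$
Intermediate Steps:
$\left(\left(-3\right) 5 + 5\right) 3 \cdot 12 - 47 = \left(-15 + 5\right) 36 - 47 = \left(-10\right) 36 - 47 = -360 - 47 = -407$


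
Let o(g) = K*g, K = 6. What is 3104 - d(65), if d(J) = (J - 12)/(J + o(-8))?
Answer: 52715/17 ≈ 3100.9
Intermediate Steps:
o(g) = 6*g
d(J) = (-12 + J)/(-48 + J) (d(J) = (J - 12)/(J + 6*(-8)) = (-12 + J)/(J - 48) = (-12 + J)/(-48 + J))
3104 - d(65) = 3104 - (-12 + 65)/(-48 + 65) = 3104 - 53/17 = 52715/17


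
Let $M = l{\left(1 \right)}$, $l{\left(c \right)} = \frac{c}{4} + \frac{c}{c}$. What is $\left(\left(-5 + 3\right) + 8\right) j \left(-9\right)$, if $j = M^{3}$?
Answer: $- \frac{3375}{32} \approx -105.47$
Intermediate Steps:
$l{\left(c \right)} = 1 + \frac{c}{4}$ ($l{\left(c \right)} = c \frac{1}{4} + 1 = \frac{c}{4} + 1 = 1 + \frac{c}{4}$)
$M = \frac{5}{4}$ ($M = 1 + \frac{1}{4} \cdot 1 = 1 + \frac{1}{4} = \frac{5}{4} \approx 1.25$)
$j = \frac{125}{64}$ ($j = \left(\frac{5}{4}\right)^{3} = \frac{125}{64} \approx 1.9531$)
$\left(\left(-5 + 3\right) + 8\right) j \left(-9\right) = \left(\left(-5 + 3\right) + 8\right) \frac{125}{64} \left(-9\right) = \left(-2 + 8\right) \frac{125}{64} \left(-9\right) = 6 \cdot \frac{125}{64} \left(-9\right) = \frac{375}{32} \left(-9\right) = - \frac{3375}{32}$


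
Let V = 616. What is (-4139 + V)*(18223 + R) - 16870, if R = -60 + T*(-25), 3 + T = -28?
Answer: -66735444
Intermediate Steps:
T = -31 (T = -3 - 28 = -31)
R = 715 (R = -60 - 31*(-25) = -60 + 775 = 715)
(-4139 + V)*(18223 + R) - 16870 = (-4139 + 616)*(18223 + 715) - 16870 = -3523*18938 - 16870 = -66718574 - 16870 = -66735444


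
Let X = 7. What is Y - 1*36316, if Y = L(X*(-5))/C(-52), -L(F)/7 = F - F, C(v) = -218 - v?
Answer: -36316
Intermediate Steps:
L(F) = 0 (L(F) = -7*(F - F) = -7*0 = 0)
Y = 0 (Y = 0/(-218 - 1*(-52)) = 0/(-218 + 52) = 0/(-166) = 0*(-1/166) = 0)
Y - 1*36316 = 0 - 1*36316 = 0 - 36316 = -36316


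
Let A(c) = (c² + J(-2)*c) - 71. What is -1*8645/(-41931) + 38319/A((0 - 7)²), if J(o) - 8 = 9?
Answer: 1634098124/132627753 ≈ 12.321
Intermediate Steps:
J(o) = 17 (J(o) = 8 + 9 = 17)
A(c) = -71 + c² + 17*c (A(c) = (c² + 17*c) - 71 = -71 + c² + 17*c)
-1*8645/(-41931) + 38319/A((0 - 7)²) = -1*8645/(-41931) + 38319/(-71 + ((0 - 7)²)² + 17*(0 - 7)²) = -8645*(-1/41931) + 38319/(-71 + ((-7)²)² + 17*(-7)²) = 8645/41931 + 38319/(-71 + 49² + 17*49) = 8645/41931 + 38319/(-71 + 2401 + 833) = 8645/41931 + 38319/3163 = 1634098124/132627753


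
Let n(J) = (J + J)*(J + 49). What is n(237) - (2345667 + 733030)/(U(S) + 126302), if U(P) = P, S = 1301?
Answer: 17295294395/127603 ≈ 1.3554e+5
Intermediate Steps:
n(J) = 2*J*(49 + J) (n(J) = (2*J)*(49 + J) = 2*J*(49 + J))
n(237) - (2345667 + 733030)/(U(S) + 126302) = 2*237*(49 + 237) - (2345667 + 733030)/(1301 + 126302) = 2*237*286 - 3078697/127603 = 135564 - 3078697/127603 = 17295294395/127603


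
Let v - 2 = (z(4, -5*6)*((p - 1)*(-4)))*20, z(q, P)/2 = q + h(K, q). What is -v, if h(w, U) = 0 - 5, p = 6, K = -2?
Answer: -802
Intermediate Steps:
h(w, U) = -5
z(q, P) = -10 + 2*q (z(q, P) = 2*(q - 5) = 2*(-5 + q) = -10 + 2*q)
v = 802 (v = 2 + ((-10 + 2*4)*((6 - 1)*(-4)))*20 = 2 + ((-10 + 8)*(5*(-4)))*20 = 2 - 2*(-20)*20 = 2 + 40*20 = 2 + 800 = 802)
-v = -1*802 = -802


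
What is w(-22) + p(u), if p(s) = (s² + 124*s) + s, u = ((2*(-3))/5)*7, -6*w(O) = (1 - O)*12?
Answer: -25636/25 ≈ -1025.4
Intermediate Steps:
w(O) = -2 + 2*O (w(O) = -(1 - O)*12/6 = -(12 - 12*O)/6 = -2 + 2*O)
u = -42/5 (u = -6*⅕*7 = -6/5*7 = -42/5 ≈ -8.4000)
p(s) = s² + 125*s
w(-22) + p(u) = (-2 + 2*(-22)) - 42*(125 - 42/5)/5 = (-2 - 44) - 42/5*583/5 = -46 - 24486/25 = -25636/25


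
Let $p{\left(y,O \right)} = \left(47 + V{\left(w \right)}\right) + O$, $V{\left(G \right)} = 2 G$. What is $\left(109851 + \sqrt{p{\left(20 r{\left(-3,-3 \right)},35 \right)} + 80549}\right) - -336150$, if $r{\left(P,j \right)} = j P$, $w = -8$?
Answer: $446001 + \sqrt{80615} \approx 4.4629 \cdot 10^{5}$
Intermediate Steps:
$r{\left(P,j \right)} = P j$
$p{\left(y,O \right)} = 31 + O$ ($p{\left(y,O \right)} = \left(47 + 2 \left(-8\right)\right) + O = \left(47 - 16\right) + O = 31 + O$)
$\left(109851 + \sqrt{p{\left(20 r{\left(-3,-3 \right)},35 \right)} + 80549}\right) - -336150 = \left(109851 + \sqrt{\left(31 + 35\right) + 80549}\right) - -336150 = \left(109851 + \sqrt{66 + 80549}\right) + 336150 = \left(109851 + \sqrt{80615}\right) + 336150 = 446001 + \sqrt{80615}$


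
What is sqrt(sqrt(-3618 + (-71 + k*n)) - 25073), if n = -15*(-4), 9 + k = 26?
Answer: sqrt(-25073 + I*sqrt(2669)) ≈ 0.163 + 158.34*I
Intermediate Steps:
k = 17 (k = -9 + 26 = 17)
n = 60
sqrt(sqrt(-3618 + (-71 + k*n)) - 25073) = sqrt(sqrt(-3618 + (-71 + 17*60)) - 25073) = sqrt(sqrt(-3618 + (-71 + 1020)) - 25073) = sqrt(sqrt(-3618 + 949) - 25073) = sqrt(sqrt(-2669) - 25073) = sqrt(I*sqrt(2669) - 25073) = sqrt(-25073 + I*sqrt(2669))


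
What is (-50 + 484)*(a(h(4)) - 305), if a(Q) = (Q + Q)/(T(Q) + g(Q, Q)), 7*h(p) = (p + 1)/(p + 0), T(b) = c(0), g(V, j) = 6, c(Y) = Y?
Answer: -794065/6 ≈ -1.3234e+5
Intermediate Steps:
T(b) = 0
h(p) = (1 + p)/(7*p) (h(p) = ((p + 1)/(p + 0))/7 = ((1 + p)/p)/7 = (1 + p)/(7*p))
a(Q) = Q/3 (a(Q) = (Q + Q)/(0 + 6) = (2*Q)/6 = (2*Q)*(⅙) = Q/3)
(-50 + 484)*(a(h(4)) - 305) = (-50 + 484)*(((⅐)*(1 + 4)/4)/3 - 305) = 434*(((⅐)*(¼)*5)/3 - 305) = 434*((⅓)*(5/28) - 305) = 434*(5/84 - 305) = 434*(-25615/84) = -794065/6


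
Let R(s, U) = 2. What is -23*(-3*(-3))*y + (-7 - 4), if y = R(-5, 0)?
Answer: -425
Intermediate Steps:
y = 2
-23*(-3*(-3))*y + (-7 - 4) = -23*(-3*(-3))*2 + (-7 - 4) = -207*2 - 11 = -23*18 - 11 = -414 - 11 = -425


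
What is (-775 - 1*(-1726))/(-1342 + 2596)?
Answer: 317/418 ≈ 0.75837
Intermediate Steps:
(-775 - 1*(-1726))/(-1342 + 2596) = (-775 + 1726)/1254 = 951*(1/1254) = 317/418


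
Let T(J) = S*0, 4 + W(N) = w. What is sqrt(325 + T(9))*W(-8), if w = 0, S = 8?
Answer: -20*sqrt(13) ≈ -72.111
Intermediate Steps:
W(N) = -4 (W(N) = -4 + 0 = -4)
T(J) = 0 (T(J) = 8*0 = 0)
sqrt(325 + T(9))*W(-8) = sqrt(325 + 0)*(-4) = sqrt(325)*(-4) = (5*sqrt(13))*(-4) = -20*sqrt(13)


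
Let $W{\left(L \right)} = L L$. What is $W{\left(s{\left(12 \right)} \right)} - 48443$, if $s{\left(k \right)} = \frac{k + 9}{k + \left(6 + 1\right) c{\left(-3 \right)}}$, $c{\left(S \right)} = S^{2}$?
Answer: $- \frac{30276826}{625} \approx -48443.0$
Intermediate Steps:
$s{\left(k \right)} = \frac{9 + k}{63 + k}$ ($s{\left(k \right)} = \frac{k + 9}{k + \left(6 + 1\right) \left(-3\right)^{2}} = \frac{9 + k}{k + 7 \cdot 9} = \frac{9 + k}{k + 63} = \frac{9 + k}{63 + k}$)
$W{\left(L \right)} = L^{2}$
$W{\left(s{\left(12 \right)} \right)} - 48443 = \left(\frac{9 + 12}{63 + 12}\right)^{2} - 48443 = \left(\frac{1}{75} \cdot 21\right)^{2} - 48443 = \left(\frac{7}{25}\right)^{2} - 48443 = \frac{49}{625} - 48443 = - \frac{30276826}{625}$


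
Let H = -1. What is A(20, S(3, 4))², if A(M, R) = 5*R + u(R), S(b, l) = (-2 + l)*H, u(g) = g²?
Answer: 36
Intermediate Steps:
S(b, l) = 2 - l (S(b, l) = (-2 + l)*(-1) = 2 - l)
A(M, R) = R² + 5*R (A(M, R) = 5*R + R² = R² + 5*R)
A(20, S(3, 4))² = ((2 - 1*4)*(5 + (2 - 1*4)))² = ((2 - 4)*(5 + (2 - 4)))² = (-2*(5 - 2))² = (-2*3)² = (-6)² = 36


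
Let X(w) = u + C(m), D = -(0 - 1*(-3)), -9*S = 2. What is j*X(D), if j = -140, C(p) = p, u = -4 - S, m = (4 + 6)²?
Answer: -121240/9 ≈ -13471.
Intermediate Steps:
S = -2/9 (S = -⅑*2 = -2/9 ≈ -0.22222)
m = 100 (m = 10² = 100)
u = -34/9 (u = -4 - 1*(-2/9) = -4 + 2/9 = -34/9 ≈ -3.7778)
D = -3 (D = -(0 + 3) = -1*3 = -3)
X(w) = 866/9 (X(w) = -34/9 + 100 = 866/9)
j*X(D) = -140*866/9 = -121240/9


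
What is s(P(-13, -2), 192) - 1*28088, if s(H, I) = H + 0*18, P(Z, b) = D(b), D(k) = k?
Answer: -28090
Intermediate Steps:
P(Z, b) = b
s(H, I) = H (s(H, I) = H + 0 = H)
s(P(-13, -2), 192) - 1*28088 = -2 - 1*28088 = -2 - 28088 = -28090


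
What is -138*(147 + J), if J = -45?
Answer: -14076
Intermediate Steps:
-138*(147 + J) = -138*(147 - 45) = -138*102 = -14076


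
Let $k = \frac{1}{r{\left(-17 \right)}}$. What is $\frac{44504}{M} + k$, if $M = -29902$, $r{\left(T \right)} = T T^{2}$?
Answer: $- \frac{109339027}{73454263} \approx -1.4885$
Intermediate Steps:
$r{\left(T \right)} = T^{3}$
$k = - \frac{1}{4913}$ ($k = \frac{1}{\left(-17\right)^{3}} = \frac{1}{-4913} = - \frac{1}{4913} \approx -0.00020354$)
$\frac{44504}{M} + k = \frac{44504}{-29902} - \frac{1}{4913} = 44504 \left(- \frac{1}{29902}\right) - \frac{1}{4913} = - \frac{22252}{14951} - \frac{1}{4913} = - \frac{109339027}{73454263}$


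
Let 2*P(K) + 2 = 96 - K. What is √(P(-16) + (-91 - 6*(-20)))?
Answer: 2*√21 ≈ 9.1651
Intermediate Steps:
P(K) = 47 - K/2 (P(K) = -1 + (96 - K)/2 = -1 + (48 - K/2) = 47 - K/2)
√(P(-16) + (-91 - 6*(-20))) = √((47 - ½*(-16)) + (-91 - 6*(-20))) = √((47 + 8) + (-91 + 120)) = √(55 + 29) = √84 = 2*√21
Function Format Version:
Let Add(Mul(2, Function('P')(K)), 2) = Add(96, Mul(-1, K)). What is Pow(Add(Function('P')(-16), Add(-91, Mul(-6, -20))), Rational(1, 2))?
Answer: Mul(2, Pow(21, Rational(1, 2))) ≈ 9.1651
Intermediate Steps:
Function('P')(K) = Add(47, Mul(Rational(-1, 2), K)) (Function('P')(K) = Add(-1, Mul(Rational(1, 2), Add(96, Mul(-1, K)))) = Add(-1, Add(48, Mul(Rational(-1, 2), K))) = Add(47, Mul(Rational(-1, 2), K)))
Pow(Add(Function('P')(-16), Add(-91, Mul(-6, -20))), Rational(1, 2)) = Pow(Add(Add(47, Mul(Rational(-1, 2), -16)), Add(-91, Mul(-6, -20))), Rational(1, 2)) = Pow(Add(Add(47, 8), Add(-91, 120)), Rational(1, 2)) = Pow(Add(55, 29), Rational(1, 2)) = Pow(84, Rational(1, 2)) = Mul(2, Pow(21, Rational(1, 2)))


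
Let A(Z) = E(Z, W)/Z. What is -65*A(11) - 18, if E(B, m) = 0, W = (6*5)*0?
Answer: -18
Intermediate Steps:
W = 0 (W = 30*0 = 0)
A(Z) = 0 (A(Z) = 0/Z = 0)
-65*A(11) - 18 = -65*0 - 18 = 0 - 18 = -18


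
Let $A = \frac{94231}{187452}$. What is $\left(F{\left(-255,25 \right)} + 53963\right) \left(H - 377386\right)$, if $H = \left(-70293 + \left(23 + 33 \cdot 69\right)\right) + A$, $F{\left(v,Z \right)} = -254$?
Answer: $- \frac{1494669373648531}{62484} \approx -2.3921 \cdot 10^{10}$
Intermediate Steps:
$A = \frac{94231}{187452}$ ($A = 94231 \cdot \frac{1}{187452} = \frac{94231}{187452} \approx 0.50269$)
$H = - \frac{12745329605}{187452}$ ($H = \left(-70293 + \left(23 + 33 \cdot 69\right)\right) + \frac{94231}{187452} = \left(-70293 + \left(23 + 2277\right)\right) + \frac{94231}{187452} = \left(-70293 + 2300\right) + \frac{94231}{187452} = -67993 + \frac{94231}{187452} = - \frac{12745329605}{187452} \approx -67993.0$)
$\left(F{\left(-255,25 \right)} + 53963\right) \left(H - 377386\right) = \left(-254 + 53963\right) \left(- \frac{12745329605}{187452} - 377386\right) = 53709 \left(- \frac{83487090077}{187452}\right) = - \frac{1494669373648531}{62484}$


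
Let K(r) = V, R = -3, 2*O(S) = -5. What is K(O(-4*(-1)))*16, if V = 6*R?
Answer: -288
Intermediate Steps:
O(S) = -5/2 (O(S) = (½)*(-5) = -5/2)
V = -18 (V = 6*(-3) = -18)
K(r) = -18
K(O(-4*(-1)))*16 = -18*16 = -288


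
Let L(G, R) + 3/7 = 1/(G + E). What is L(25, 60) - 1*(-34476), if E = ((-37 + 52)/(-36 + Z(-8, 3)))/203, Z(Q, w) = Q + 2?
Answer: 17145238699/497315 ≈ 34476.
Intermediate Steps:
Z(Q, w) = 2 + Q
E = -5/2842 (E = ((-37 + 52)/(-36 + (2 - 8)))/203 = (15/(-36 - 6))*(1/203) = (15/(-42))*(1/203) = (15*(-1/42))*(1/203) = -5/14*1/203 = -5/2842 ≈ -0.0017593)
L(G, R) = -3/7 + 1/(-5/2842 + G) (L(G, R) = -3/7 + 1/(G - 5/2842) = -3/7 + 1/(-5/2842 + G))
L(25, 60) - 1*(-34476) = (19909 - 8526*25)/(7*(-5 + 2842*25)) - 1*(-34476) = (19909 - 213150)/(7*(-5 + 71050)) + 34476 = (1/7)*(-193241)/71045 + 34476 = (1/7)*(1/71045)*(-193241) + 34476 = -193241/497315 + 34476 = 17145238699/497315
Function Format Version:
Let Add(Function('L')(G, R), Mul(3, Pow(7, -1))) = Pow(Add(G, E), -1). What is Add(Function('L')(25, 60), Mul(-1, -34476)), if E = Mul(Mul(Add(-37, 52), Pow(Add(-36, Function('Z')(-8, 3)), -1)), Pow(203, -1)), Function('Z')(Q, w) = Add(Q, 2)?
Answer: Rational(17145238699, 497315) ≈ 34476.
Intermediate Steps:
Function('Z')(Q, w) = Add(2, Q)
E = Rational(-5, 2842) (E = Mul(Mul(Add(-37, 52), Pow(Add(-36, Add(2, -8)), -1)), Pow(203, -1)) = Mul(Mul(15, Pow(Add(-36, -6), -1)), Rational(1, 203)) = Mul(Mul(15, Pow(-42, -1)), Rational(1, 203)) = Mul(Mul(15, Rational(-1, 42)), Rational(1, 203)) = Mul(Rational(-5, 14), Rational(1, 203)) = Rational(-5, 2842) ≈ -0.0017593)
Function('L')(G, R) = Add(Rational(-3, 7), Pow(Add(Rational(-5, 2842), G), -1)) (Function('L')(G, R) = Add(Rational(-3, 7), Pow(Add(G, Rational(-5, 2842)), -1)) = Add(Rational(-3, 7), Pow(Add(Rational(-5, 2842), G), -1)))
Add(Function('L')(25, 60), Mul(-1, -34476)) = Add(Mul(Rational(1, 7), Pow(Add(-5, Mul(2842, 25)), -1), Add(19909, Mul(-8526, 25))), Mul(-1, -34476)) = Add(Mul(Rational(1, 7), Pow(Add(-5, 71050), -1), Add(19909, -213150)), 34476) = Add(Mul(Rational(1, 7), Pow(71045, -1), -193241), 34476) = Add(Mul(Rational(1, 7), Rational(1, 71045), -193241), 34476) = Add(Rational(-193241, 497315), 34476) = Rational(17145238699, 497315)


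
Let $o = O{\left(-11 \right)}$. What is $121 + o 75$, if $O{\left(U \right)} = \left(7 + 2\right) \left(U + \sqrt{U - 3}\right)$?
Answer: $-7304 + 675 i \sqrt{14} \approx -7304.0 + 2525.6 i$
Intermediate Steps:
$O{\left(U \right)} = 9 U + 9 \sqrt{-3 + U}$ ($O{\left(U \right)} = 9 \left(U + \sqrt{-3 + U}\right) = 9 U + 9 \sqrt{-3 + U}$)
$o = -99 + 9 i \sqrt{14}$ ($o = 9 \left(-11\right) + 9 \sqrt{-3 - 11} = -99 + 9 \sqrt{-14} = -99 + 9 i \sqrt{14} \approx -99.0 + 33.675 i$)
$121 + o 75 = 121 + \left(-99 + 9 i \sqrt{14}\right) 75 = 121 - \left(7425 - 675 i \sqrt{14}\right) = -7304 + 675 i \sqrt{14}$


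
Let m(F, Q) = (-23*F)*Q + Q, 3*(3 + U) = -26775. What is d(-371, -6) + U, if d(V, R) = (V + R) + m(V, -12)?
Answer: -111713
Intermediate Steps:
U = -8928 (U = -3 + (⅓)*(-26775) = -3 - 8925 = -8928)
m(F, Q) = Q - 23*F*Q (m(F, Q) = -23*F*Q + Q = Q - 23*F*Q)
d(V, R) = -12 + R + 277*V (d(V, R) = (V + R) - 12*(1 - 23*V) = (R + V) + (-12 + 276*V) = -12 + R + 277*V)
d(-371, -6) + U = (-12 - 6 + 277*(-371)) - 8928 = (-12 - 6 - 102767) - 8928 = -102785 - 8928 = -111713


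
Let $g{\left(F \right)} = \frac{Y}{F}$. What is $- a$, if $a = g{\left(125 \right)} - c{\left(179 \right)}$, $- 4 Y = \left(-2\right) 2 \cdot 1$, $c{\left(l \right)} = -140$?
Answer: $- \frac{17501}{125} \approx -140.01$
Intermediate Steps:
$Y = 1$ ($Y = - \frac{\left(-2\right) 2 \cdot 1}{4} = - \frac{\left(-4\right) 1}{4} = \left(- \frac{1}{4}\right) \left(-4\right) = 1$)
$g{\left(F \right)} = \frac{1}{F}$ ($g{\left(F \right)} = 1 \frac{1}{F} = \frac{1}{F}$)
$a = \frac{17501}{125}$ ($a = \frac{1}{125} - -140 = \frac{1}{125} + 140 = \frac{17501}{125} \approx 140.01$)
$- a = \left(-1\right) \frac{17501}{125} = - \frac{17501}{125}$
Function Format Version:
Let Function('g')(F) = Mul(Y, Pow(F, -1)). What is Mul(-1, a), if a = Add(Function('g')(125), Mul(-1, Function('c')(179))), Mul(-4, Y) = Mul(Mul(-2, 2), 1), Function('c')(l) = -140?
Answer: Rational(-17501, 125) ≈ -140.01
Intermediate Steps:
Y = 1 (Y = Mul(Rational(-1, 4), Mul(Mul(-2, 2), 1)) = Mul(Rational(-1, 4), Mul(-4, 1)) = Mul(Rational(-1, 4), -4) = 1)
Function('g')(F) = Pow(F, -1) (Function('g')(F) = Mul(1, Pow(F, -1)) = Pow(F, -1))
a = Rational(17501, 125) (a = Add(Pow(125, -1), Mul(-1, -140)) = Add(Rational(1, 125), 140) = Rational(17501, 125) ≈ 140.01)
Mul(-1, a) = Mul(-1, Rational(17501, 125)) = Rational(-17501, 125)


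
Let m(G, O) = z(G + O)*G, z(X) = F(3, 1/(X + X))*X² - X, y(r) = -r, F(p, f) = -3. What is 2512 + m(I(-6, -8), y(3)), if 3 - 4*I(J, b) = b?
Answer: 160779/64 ≈ 2512.2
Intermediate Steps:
I(J, b) = ¾ - b/4
z(X) = -X - 3*X² (z(X) = -3*X² - X = -X - 3*X²)
m(G, O) = G*(G + O)*(-1 - 3*G - 3*O) (m(G, O) = ((G + O)*(-1 - 3*(G + O)))*G = ((G + O)*(-1 + (-3*G - 3*O)))*G = ((G + O)*(-1 - 3*G - 3*O))*G = G*(G + O)*(-1 - 3*G - 3*O))
2512 + m(I(-6, -8), y(3)) = 2512 + (¾ - ¼*(-8))*((¾ - ¼*(-8)) - 1*3)*(-1 - 3*(¾ - ¼*(-8)) - (-3)*3) = 2512 + (¾ + 2)*((¾ + 2) - 3)*(-1 - 3*(¾ + 2) - 3*(-3)) = 2512 + 11*(11/4 - 3)*(-1 - 3*11/4 + 9)/4 = 2512 + (11/4)*(-¼)*(-1 - 33/4 + 9) = 2512 + (11/4)*(-¼)*(-¼) = 2512 + 11/64 = 160779/64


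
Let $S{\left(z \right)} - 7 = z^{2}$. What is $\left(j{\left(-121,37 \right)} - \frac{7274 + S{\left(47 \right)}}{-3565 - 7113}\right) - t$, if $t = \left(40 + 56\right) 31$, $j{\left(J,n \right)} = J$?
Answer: $- \frac{16530138}{5339} \approx -3096.1$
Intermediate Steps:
$S{\left(z \right)} = 7 + z^{2}$
$t = 2976$ ($t = 96 \cdot 31 = 2976$)
$\left(j{\left(-121,37 \right)} - \frac{7274 + S{\left(47 \right)}}{-3565 - 7113}\right) - t = \left(-121 - \frac{7274 + \left(7 + 47^{2}\right)}{-3565 - 7113}\right) - 2976 = \left(-121 - \frac{7274 + \left(7 + 2209\right)}{-10678}\right) - 2976 = \left(-121 - \left(7274 + 2216\right) \left(- \frac{1}{10678}\right)\right) - 2976 = \left(-121 - 9490 \left(- \frac{1}{10678}\right)\right) - 2976 = \left(-121 - - \frac{4745}{5339}\right) - 2976 = \left(-121 + \frac{4745}{5339}\right) - 2976 = - \frac{641274}{5339} - 2976 = - \frac{16530138}{5339}$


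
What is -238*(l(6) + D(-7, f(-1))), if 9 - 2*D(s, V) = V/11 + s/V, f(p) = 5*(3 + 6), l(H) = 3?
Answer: -651763/495 ≈ -1316.7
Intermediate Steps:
f(p) = 45 (f(p) = 5*9 = 45)
D(s, V) = 9/2 - V/22 - s/(2*V) (D(s, V) = 9/2 - (V/11 + s/V)/2 = 9/2 + (-V/22 - s/(2*V)) = 9/2 - V/22 - s/(2*V))
-238*(l(6) + D(-7, f(-1))) = -238*(3 + (9/2 - 1/22*45 - ½*(-7)/45)) = -238*(3 + (9/2 - 45/22 - ½*(-7)*1/45)) = -238*(3 + (9/2 - 45/22 + 7/90)) = -238*(3 + 2507/990) = -238*5477/990 = -651763/495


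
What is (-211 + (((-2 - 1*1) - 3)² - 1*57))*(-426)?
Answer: 98832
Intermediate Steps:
(-211 + (((-2 - 1*1) - 3)² - 1*57))*(-426) = (-211 + (((-2 - 1) - 3)² - 57))*(-426) = (-211 + ((-3 - 3)² - 57))*(-426) = (-211 + ((-6)² - 57))*(-426) = (-211 + (36 - 57))*(-426) = (-211 - 21)*(-426) = -232*(-426) = 98832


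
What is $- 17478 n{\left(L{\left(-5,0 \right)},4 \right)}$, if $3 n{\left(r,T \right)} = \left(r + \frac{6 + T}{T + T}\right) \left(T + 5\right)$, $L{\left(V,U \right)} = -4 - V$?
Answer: $- \frac{235953}{2} \approx -1.1798 \cdot 10^{5}$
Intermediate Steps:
$n{\left(r,T \right)} = \frac{\left(5 + T\right) \left(r + \frac{6 + T}{2 T}\right)}{3}$ ($n{\left(r,T \right)} = \frac{\left(r + \frac{6 + T}{T + T}\right) \left(T + 5\right)}{3} = \frac{\left(r + \frac{6 + T}{2 T}\right) \left(5 + T\right)}{3} = \frac{\left(5 + T\right) \left(r + \frac{6 + T}{2 T}\right)}{3}$)
$- 17478 n{\left(L{\left(-5,0 \right)},4 \right)} = - 17478 \frac{30 + 4 \left(11 + 4 + 10 \left(-4 - -5\right) + 2 \cdot 4 \left(-4 - -5\right)\right)}{6 \cdot 4} = - 17478 \cdot \frac{1}{6} \cdot \frac{1}{4} \left(30 + 4 \left(11 + 4 + 10 \left(-4 + 5\right) + 2 \cdot 4 \left(-4 + 5\right)\right)\right) = - 17478 \cdot \frac{1}{6} \cdot \frac{1}{4} \left(30 + 4 \left(11 + 4 + 10 \cdot 1 + 2 \cdot 4 \cdot 1\right)\right) = - 17478 \cdot \frac{1}{6} \cdot \frac{1}{4} \left(30 + 4 \left(11 + 4 + 10 + 8\right)\right) = - 17478 \cdot \frac{1}{6} \cdot \frac{1}{4} \left(30 + 4 \cdot 33\right) = - 17478 \cdot \frac{1}{6} \cdot \frac{1}{4} \left(30 + 132\right) = - 17478 \cdot \frac{1}{6} \cdot \frac{1}{4} \cdot 162 = \left(-17478\right) \frac{27}{4} = - \frac{235953}{2}$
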